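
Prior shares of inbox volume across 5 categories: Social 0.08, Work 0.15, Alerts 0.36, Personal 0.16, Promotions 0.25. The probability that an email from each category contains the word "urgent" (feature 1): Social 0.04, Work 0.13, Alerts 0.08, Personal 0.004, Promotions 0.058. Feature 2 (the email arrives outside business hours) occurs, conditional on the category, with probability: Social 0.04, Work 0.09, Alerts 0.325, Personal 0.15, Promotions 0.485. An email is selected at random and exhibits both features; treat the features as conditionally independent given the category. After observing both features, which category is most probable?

Unnormalized posteriors (prior × likelihood):
  Social: 0.08 × 0.04 × 0.04 = 0.000128
  Work: 0.15 × 0.13 × 0.09 = 0.001755
  Alerts: 0.36 × 0.08 × 0.325 = 0.00936
  Personal: 0.16 × 0.004 × 0.15 = 0.000096
  Promotions: 0.25 × 0.058 × 0.485 = 0.0070325
Sum = 0.0183715.
Largest term belongs to Alerts, so Alerts is most probable.

Alerts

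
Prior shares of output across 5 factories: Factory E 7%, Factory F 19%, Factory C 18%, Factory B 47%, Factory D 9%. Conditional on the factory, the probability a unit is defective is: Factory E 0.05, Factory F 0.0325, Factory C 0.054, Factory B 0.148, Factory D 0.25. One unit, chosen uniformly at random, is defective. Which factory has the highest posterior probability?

Unnormalized posteriors (prior × likelihood):
  Factory E: 0.07 × 0.05 = 0.0035
  Factory F: 0.19 × 0.0325 = 0.006175
  Factory C: 0.18 × 0.054 = 0.00972
  Factory B: 0.47 × 0.148 = 0.06956
  Factory D: 0.09 × 0.25 = 0.0225
Normalizing constant = 0.111455.
Largest term belongs to Factory B, so Factory B is most probable.

Factory B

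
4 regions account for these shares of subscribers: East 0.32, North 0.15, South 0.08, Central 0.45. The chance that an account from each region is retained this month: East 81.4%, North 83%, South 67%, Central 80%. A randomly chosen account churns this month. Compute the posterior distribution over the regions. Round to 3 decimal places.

East 0.296, North 0.127, South 0.131, Central 0.447

Taking complements, P(churn | each) = East 0.186, North 0.17, South 0.33, Central 0.2.
Prior × likelihood for each hypothesis:
  East: 0.32 × 0.186 = 0.05952
  North: 0.15 × 0.17 = 0.0255
  South: 0.08 × 0.33 = 0.0264
  Central: 0.45 × 0.2 = 0.09
Sum = 0.20142.
P(East | churn) = 0.05952/0.20142 ≈ 0.296
P(North | churn) = 0.0255/0.20142 ≈ 0.127
P(South | churn) = 0.0264/0.20142 ≈ 0.131
P(Central | churn) = 0.09/0.20142 ≈ 0.447
(Check: 0.296+0.127+0.131+0.447 = 1.001.)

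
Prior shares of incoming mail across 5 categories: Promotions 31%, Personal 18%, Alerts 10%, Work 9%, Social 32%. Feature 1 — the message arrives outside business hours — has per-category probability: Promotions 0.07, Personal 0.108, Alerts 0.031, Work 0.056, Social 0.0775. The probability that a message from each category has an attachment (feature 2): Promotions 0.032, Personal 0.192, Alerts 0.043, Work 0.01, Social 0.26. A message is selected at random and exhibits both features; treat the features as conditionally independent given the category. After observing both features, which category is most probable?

Unnormalized posteriors (prior × likelihood):
  Promotions: 0.31 × 0.07 × 0.032 = 0.0006944
  Personal: 0.18 × 0.108 × 0.192 = 0.00373248
  Alerts: 0.1 × 0.031 × 0.043 = 0.0001333
  Work: 0.09 × 0.056 × 0.01 = 0.0000504
  Social: 0.32 × 0.0775 × 0.26 = 0.006448
Normalizing constant = 0.01105858.
Largest term belongs to Social, so Social is most probable.

Social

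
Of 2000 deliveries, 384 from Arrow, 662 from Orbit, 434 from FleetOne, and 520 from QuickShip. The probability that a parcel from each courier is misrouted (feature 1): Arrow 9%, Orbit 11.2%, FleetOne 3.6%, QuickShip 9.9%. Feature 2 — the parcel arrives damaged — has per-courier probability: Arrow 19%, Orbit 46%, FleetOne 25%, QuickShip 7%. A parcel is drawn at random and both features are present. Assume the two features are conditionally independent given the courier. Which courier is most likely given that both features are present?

Orbit

Compute prior × likelihood for every hypothesis:
  Arrow: 0.192 × 0.09 × 0.19 = 0.0032832
  Orbit: 0.331 × 0.112 × 0.46 = 0.01705312
  FleetOne: 0.217 × 0.036 × 0.25 = 0.001953
  QuickShip: 0.26 × 0.099 × 0.07 = 0.0018018
Sum = 0.02409112.
Largest term belongs to Orbit, so Orbit is most probable.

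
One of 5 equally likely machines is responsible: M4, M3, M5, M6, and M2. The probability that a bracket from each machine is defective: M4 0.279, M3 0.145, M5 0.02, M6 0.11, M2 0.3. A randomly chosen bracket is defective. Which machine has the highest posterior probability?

M2

Since the prior is uniform, the posterior is proportional to the likelihood:
  M4: 0.279
  M3: 0.145
  M5: 0.02
  M6: 0.11
  M2: 0.3
Normalizing constant = 0.854.
Largest term belongs to M2, so M2 is most probable.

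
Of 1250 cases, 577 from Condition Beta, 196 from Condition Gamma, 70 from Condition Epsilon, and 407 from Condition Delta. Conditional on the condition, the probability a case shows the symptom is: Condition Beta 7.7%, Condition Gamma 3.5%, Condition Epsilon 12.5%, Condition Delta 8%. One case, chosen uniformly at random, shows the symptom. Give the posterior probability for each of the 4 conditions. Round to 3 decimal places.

Compute prior × likelihood for every hypothesis:
  Condition Beta: 0.4616 × 0.077 = 0.0355432
  Condition Gamma: 0.1568 × 0.035 = 0.005488
  Condition Epsilon: 0.056 × 0.125 = 0.007
  Condition Delta: 0.3256 × 0.08 = 0.026048
Normalizing constant = 0.0740792.
P(Condition Beta | symptomatic) = 0.0355432/0.0740792 ≈ 0.480
P(Condition Gamma | symptomatic) = 0.005488/0.0740792 ≈ 0.074
P(Condition Epsilon | symptomatic) = 0.007/0.0740792 ≈ 0.094
P(Condition Delta | symptomatic) = 0.026048/0.0740792 ≈ 0.352

Condition Beta 0.480, Condition Gamma 0.074, Condition Epsilon 0.094, Condition Delta 0.352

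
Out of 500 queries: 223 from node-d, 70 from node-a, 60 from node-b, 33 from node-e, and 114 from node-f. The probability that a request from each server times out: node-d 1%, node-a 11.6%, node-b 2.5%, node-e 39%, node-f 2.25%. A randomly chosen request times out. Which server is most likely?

Unnormalized posteriors (prior × likelihood):
  node-d: 0.446 × 0.01 = 0.00446
  node-a: 0.14 × 0.116 = 0.01624
  node-b: 0.12 × 0.025 = 0.003
  node-e: 0.066 × 0.39 = 0.02574
  node-f: 0.228 × 0.0225 = 0.00513
Normalizing constant = 0.05457.
Largest term belongs to node-e, so node-e is most probable.

node-e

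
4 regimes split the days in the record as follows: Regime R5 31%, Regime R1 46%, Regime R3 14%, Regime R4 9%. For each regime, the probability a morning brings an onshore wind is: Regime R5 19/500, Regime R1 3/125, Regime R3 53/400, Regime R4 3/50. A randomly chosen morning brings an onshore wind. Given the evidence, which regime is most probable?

Compute prior × likelihood for every hypothesis:
  Regime R5: 0.31 × 0.038 = 0.01178
  Regime R1: 0.46 × 0.024 = 0.01104
  Regime R3: 0.14 × 0.1325 = 0.01855
  Regime R4: 0.09 × 0.06 = 0.0054
Normalizing constant = 0.04677.
Largest term belongs to Regime R3, so Regime R3 is most probable.

Regime R3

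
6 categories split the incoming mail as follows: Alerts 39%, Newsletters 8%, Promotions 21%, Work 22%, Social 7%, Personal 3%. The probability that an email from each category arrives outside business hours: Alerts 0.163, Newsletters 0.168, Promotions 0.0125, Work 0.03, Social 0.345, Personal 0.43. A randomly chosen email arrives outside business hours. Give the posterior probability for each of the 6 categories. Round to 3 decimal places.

Alerts 0.516, Newsletters 0.109, Promotions 0.021, Work 0.054, Social 0.196, Personal 0.105

By Bayes' rule, posterior ∝ prior × likelihood:
  Alerts: 0.39 × 0.163 = 0.06357
  Newsletters: 0.08 × 0.168 = 0.01344
  Promotions: 0.21 × 0.0125 = 0.002625
  Work: 0.22 × 0.03 = 0.0066
  Social: 0.07 × 0.345 = 0.02415
  Personal: 0.03 × 0.43 = 0.0129
Sum = 0.123285.
P(Alerts | off-hours) = 0.06357/0.123285 ≈ 0.516
P(Newsletters | off-hours) = 0.01344/0.123285 ≈ 0.109
P(Promotions | off-hours) = 0.002625/0.123285 ≈ 0.021
P(Work | off-hours) = 0.0066/0.123285 ≈ 0.054
P(Social | off-hours) = 0.02415/0.123285 ≈ 0.196
P(Personal | off-hours) = 0.0129/0.123285 ≈ 0.105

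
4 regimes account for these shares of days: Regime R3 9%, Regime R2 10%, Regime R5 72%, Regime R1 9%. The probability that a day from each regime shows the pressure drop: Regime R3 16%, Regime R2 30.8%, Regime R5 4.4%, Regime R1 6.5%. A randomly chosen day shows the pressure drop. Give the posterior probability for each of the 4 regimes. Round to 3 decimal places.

Regime R3 0.174, Regime R2 0.372, Regime R5 0.383, Regime R1 0.071

Unnormalized posteriors (prior × likelihood):
  Regime R3: 0.09 × 0.16 = 0.0144
  Regime R2: 0.1 × 0.308 = 0.0308
  Regime R5: 0.72 × 0.044 = 0.03168
  Regime R1: 0.09 × 0.065 = 0.00585
Normalizing constant = 0.08273.
P(Regime R3 | drop) = 0.0144/0.08273 ≈ 0.174
P(Regime R2 | drop) = 0.0308/0.08273 ≈ 0.372
P(Regime R5 | drop) = 0.03168/0.08273 ≈ 0.383
P(Regime R1 | drop) = 0.00585/0.08273 ≈ 0.071
(Check: 0.174+0.372+0.383+0.071 = 1.000.)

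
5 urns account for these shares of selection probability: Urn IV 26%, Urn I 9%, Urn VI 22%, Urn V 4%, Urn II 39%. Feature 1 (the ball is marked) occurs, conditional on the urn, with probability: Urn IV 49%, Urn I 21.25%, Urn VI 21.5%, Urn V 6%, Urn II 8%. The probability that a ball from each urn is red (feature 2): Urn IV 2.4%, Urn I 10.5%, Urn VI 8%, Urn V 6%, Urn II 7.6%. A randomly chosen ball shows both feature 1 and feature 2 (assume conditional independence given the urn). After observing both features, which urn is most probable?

Unnormalized posteriors (prior × likelihood):
  Urn IV: 0.26 × 0.49 × 0.024 = 0.0030576
  Urn I: 0.09 × 0.2125 × 0.105 = 0.002008125
  Urn VI: 0.22 × 0.215 × 0.08 = 0.003784
  Urn V: 0.04 × 0.06 × 0.06 = 0.000144
  Urn II: 0.39 × 0.08 × 0.076 = 0.0023712
Sum = 0.011364925.
Largest term belongs to Urn VI, so Urn VI is most probable.

Urn VI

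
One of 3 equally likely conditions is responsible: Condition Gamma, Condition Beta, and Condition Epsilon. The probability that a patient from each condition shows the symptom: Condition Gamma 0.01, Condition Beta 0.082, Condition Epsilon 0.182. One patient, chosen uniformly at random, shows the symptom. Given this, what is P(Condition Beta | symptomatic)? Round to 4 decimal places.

0.2993

Since the prior is uniform, the posterior is proportional to the likelihood:
  Condition Gamma: 0.01
  Condition Beta: 0.082
  Condition Epsilon: 0.182
Sum = 0.274.
P(Condition Beta | evidence) = 0.082 / 0.274 ≈ 0.2993.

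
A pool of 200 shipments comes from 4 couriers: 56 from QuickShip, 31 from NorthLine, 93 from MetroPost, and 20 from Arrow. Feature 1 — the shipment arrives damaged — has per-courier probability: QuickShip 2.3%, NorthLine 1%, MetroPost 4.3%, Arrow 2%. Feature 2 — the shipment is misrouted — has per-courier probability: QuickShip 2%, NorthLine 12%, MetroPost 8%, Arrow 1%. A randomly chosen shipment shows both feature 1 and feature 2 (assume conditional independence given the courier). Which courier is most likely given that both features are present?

MetroPost

By Bayes' rule, posterior ∝ prior × likelihood:
  QuickShip: 0.28 × 0.023 × 0.02 = 0.0001288
  NorthLine: 0.155 × 0.01 × 0.12 = 0.000186
  MetroPost: 0.465 × 0.043 × 0.08 = 0.0015996
  Arrow: 0.1 × 0.02 × 0.01 = 0.00002
Normalizing constant = 0.0019344.
Largest term belongs to MetroPost, so MetroPost is most probable.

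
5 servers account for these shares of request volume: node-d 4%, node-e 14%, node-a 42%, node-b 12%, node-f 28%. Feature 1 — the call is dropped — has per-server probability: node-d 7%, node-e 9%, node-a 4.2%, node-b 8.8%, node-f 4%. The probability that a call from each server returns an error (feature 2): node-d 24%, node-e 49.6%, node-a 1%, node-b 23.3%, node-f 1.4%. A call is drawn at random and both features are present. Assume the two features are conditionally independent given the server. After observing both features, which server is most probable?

By Bayes' rule, posterior ∝ prior × likelihood:
  node-d: 0.04 × 0.07 × 0.24 = 0.000672
  node-e: 0.14 × 0.09 × 0.496 = 0.0062496
  node-a: 0.42 × 0.042 × 0.01 = 0.0001764
  node-b: 0.12 × 0.088 × 0.233 = 0.00246048
  node-f: 0.28 × 0.04 × 0.014 = 0.0001568
Sum = 0.00971528.
Largest term belongs to node-e, so node-e is most probable.

node-e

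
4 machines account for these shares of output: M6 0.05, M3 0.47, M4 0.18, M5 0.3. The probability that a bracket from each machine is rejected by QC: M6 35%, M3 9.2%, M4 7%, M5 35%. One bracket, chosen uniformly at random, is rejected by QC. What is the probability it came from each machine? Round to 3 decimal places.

M6 0.098, M3 0.242, M4 0.071, M5 0.589

Unnormalized posteriors (prior × likelihood):
  M6: 0.05 × 0.35 = 0.0175
  M3: 0.47 × 0.092 = 0.04324
  M4: 0.18 × 0.07 = 0.0126
  M5: 0.3 × 0.35 = 0.105
Sum = 0.17834.
P(M6 | rejected) = 0.0175/0.17834 ≈ 0.098
P(M3 | rejected) = 0.04324/0.17834 ≈ 0.242
P(M4 | rejected) = 0.0126/0.17834 ≈ 0.071
P(M5 | rejected) = 0.105/0.17834 ≈ 0.589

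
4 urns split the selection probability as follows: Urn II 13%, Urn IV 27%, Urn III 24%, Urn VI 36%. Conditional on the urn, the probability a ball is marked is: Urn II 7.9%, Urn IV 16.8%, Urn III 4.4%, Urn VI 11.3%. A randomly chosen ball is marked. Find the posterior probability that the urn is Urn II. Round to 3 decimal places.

Prior × likelihood for each hypothesis:
  Urn II: 0.13 × 0.079 = 0.01027
  Urn IV: 0.27 × 0.168 = 0.04536
  Urn III: 0.24 × 0.044 = 0.01056
  Urn VI: 0.36 × 0.113 = 0.04068
Total = 0.10687.
P(Urn II | evidence) = 0.01027 / 0.10687 ≈ 0.096.

0.096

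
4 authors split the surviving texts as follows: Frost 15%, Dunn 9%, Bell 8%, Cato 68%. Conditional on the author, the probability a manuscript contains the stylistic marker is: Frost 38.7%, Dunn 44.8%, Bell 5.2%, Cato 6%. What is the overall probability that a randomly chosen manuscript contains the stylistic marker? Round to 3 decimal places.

Unnormalized posteriors (prior × likelihood):
  Frost: 0.15 × 0.387 = 0.05805
  Dunn: 0.09 × 0.448 = 0.04032
  Bell: 0.08 × 0.052 = 0.00416
  Cato: 0.68 × 0.06 = 0.0408
P(marker) = 0.05805 + 0.04032 + 0.00416 + 0.0408 = 0.14333 → 0.143.

0.143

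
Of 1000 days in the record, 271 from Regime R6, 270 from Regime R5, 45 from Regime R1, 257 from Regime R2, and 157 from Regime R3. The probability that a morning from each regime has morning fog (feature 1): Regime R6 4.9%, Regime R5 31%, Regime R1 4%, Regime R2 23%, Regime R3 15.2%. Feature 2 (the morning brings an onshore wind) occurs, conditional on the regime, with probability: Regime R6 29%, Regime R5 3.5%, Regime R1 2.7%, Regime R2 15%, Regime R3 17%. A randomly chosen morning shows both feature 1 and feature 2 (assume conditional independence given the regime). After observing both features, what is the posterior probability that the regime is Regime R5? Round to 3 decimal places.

0.148

Compute prior × likelihood for every hypothesis:
  Regime R6: 0.271 × 0.049 × 0.29 = 0.00385091
  Regime R5: 0.27 × 0.31 × 0.035 = 0.0029295
  Regime R1: 0.045 × 0.04 × 0.027 = 0.0000486
  Regime R2: 0.257 × 0.23 × 0.15 = 0.0088665
  Regime R3: 0.157 × 0.152 × 0.17 = 0.00405688
Sum = 0.01975239.
P(Regime R5 | evidence) = 0.0029295 / 0.01975239 ≈ 0.148.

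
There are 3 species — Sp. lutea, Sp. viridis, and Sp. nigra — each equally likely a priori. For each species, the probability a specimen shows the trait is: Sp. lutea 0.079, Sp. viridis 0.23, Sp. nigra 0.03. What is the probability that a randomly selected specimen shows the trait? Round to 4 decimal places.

With a uniform prior (1/3 each), posterior ∝ likelihood:
  Sp. lutea: 0.079
  Sp. viridis: 0.23
  Sp. nigra: 0.03
P(trait) = (1/3) × (0.079 + 0.23 + 0.03) = 0.339/3 ≈ 0.1130.

0.1130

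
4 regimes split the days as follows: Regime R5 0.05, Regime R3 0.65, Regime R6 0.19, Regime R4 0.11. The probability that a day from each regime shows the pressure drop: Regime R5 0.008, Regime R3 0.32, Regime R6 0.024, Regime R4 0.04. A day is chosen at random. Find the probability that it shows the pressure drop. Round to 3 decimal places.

0.217

By Bayes' rule, posterior ∝ prior × likelihood:
  Regime R5: 0.05 × 0.008 = 0.0004
  Regime R3: 0.65 × 0.32 = 0.208
  Regime R6: 0.19 × 0.024 = 0.00456
  Regime R4: 0.11 × 0.04 = 0.0044
P(drop) = 0.0004 + 0.208 + 0.00456 + 0.0044 = 0.21736 → 0.217.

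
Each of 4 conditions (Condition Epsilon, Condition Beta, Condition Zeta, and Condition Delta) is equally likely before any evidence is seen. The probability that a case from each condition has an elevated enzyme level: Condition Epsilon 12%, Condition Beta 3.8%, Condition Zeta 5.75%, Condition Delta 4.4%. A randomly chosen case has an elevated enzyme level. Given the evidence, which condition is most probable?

With a uniform prior (1/4 each), posterior ∝ likelihood:
  Condition Epsilon: 0.12
  Condition Beta: 0.038
  Condition Zeta: 0.0575
  Condition Delta: 0.044
Normalizing constant = 0.2595.
Largest term belongs to Condition Epsilon, so Condition Epsilon is most probable.

Condition Epsilon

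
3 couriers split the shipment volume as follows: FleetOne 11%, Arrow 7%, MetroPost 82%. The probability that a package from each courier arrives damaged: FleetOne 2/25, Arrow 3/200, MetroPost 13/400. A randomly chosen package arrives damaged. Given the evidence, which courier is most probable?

By Bayes' rule, posterior ∝ prior × likelihood:
  FleetOne: 0.11 × 0.08 = 0.0088
  Arrow: 0.07 × 0.015 = 0.00105
  MetroPost: 0.82 × 0.0325 = 0.02665
Total = 0.0365.
Largest term belongs to MetroPost, so MetroPost is most probable.

MetroPost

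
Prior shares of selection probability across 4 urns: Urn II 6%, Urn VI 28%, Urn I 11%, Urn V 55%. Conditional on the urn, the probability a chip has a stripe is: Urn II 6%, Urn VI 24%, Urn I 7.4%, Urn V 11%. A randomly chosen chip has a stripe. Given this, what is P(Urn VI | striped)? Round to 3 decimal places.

0.482

Unnormalized posteriors (prior × likelihood):
  Urn II: 0.06 × 0.06 = 0.0036
  Urn VI: 0.28 × 0.24 = 0.0672
  Urn I: 0.11 × 0.074 = 0.00814
  Urn V: 0.55 × 0.11 = 0.0605
Normalizing constant = 0.13944.
P(Urn VI | evidence) = 0.0672 / 0.13944 ≈ 0.482.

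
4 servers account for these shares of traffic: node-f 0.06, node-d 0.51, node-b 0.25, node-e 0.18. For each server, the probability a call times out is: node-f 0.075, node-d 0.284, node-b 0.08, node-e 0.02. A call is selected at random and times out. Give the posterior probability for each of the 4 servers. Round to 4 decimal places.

Unnormalized posteriors (prior × likelihood):
  node-f: 0.06 × 0.075 = 0.0045
  node-d: 0.51 × 0.284 = 0.14484
  node-b: 0.25 × 0.08 = 0.02
  node-e: 0.18 × 0.02 = 0.0036
Sum = 0.17294.
P(node-f | timeout) = 0.0045/0.17294 ≈ 0.0260
P(node-d | timeout) = 0.14484/0.17294 ≈ 0.8375
P(node-b | timeout) = 0.02/0.17294 ≈ 0.1156
P(node-e | timeout) = 0.0036/0.17294 ≈ 0.0208

node-f 0.0260, node-d 0.8375, node-b 0.1156, node-e 0.0208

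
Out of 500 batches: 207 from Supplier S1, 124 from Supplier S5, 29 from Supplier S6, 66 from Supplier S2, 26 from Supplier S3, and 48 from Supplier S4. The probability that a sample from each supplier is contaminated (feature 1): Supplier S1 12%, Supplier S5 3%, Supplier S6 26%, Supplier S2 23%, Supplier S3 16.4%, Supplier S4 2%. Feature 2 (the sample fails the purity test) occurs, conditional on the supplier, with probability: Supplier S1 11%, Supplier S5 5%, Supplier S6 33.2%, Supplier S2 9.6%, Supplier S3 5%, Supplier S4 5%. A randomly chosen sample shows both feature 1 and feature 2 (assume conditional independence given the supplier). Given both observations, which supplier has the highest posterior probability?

Prior × likelihood for each hypothesis:
  Supplier S1: 0.414 × 0.12 × 0.11 = 0.0054648
  Supplier S5: 0.248 × 0.03 × 0.05 = 0.000372
  Supplier S6: 0.058 × 0.26 × 0.332 = 0.00500656
  Supplier S2: 0.132 × 0.23 × 0.096 = 0.00291456
  Supplier S3: 0.052 × 0.164 × 0.05 = 0.0004264
  Supplier S4: 0.096 × 0.02 × 0.05 = 0.000096
Sum = 0.01428032.
Largest term belongs to Supplier S1, so Supplier S1 is most probable.

Supplier S1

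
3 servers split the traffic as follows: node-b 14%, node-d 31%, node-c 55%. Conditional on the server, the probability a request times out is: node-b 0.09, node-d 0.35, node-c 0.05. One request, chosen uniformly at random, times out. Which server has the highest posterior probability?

node-d

Unnormalized posteriors (prior × likelihood):
  node-b: 0.14 × 0.09 = 0.0126
  node-d: 0.31 × 0.35 = 0.1085
  node-c: 0.55 × 0.05 = 0.0275
Normalizing constant = 0.1486.
Largest term belongs to node-d, so node-d is most probable.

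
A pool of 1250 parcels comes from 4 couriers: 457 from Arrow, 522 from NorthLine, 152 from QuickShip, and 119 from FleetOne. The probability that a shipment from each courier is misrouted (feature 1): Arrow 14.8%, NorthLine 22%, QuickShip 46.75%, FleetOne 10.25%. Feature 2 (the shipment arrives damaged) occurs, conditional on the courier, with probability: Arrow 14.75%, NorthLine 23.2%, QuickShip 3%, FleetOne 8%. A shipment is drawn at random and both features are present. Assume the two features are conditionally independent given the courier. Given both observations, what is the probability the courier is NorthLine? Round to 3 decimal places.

0.671

By Bayes' rule, posterior ∝ prior × likelihood:
  Arrow: 0.3656 × 0.148 × 0.1475 = 0.007981048
  NorthLine: 0.4176 × 0.22 × 0.232 = 0.021314304
  QuickShip: 0.1216 × 0.4675 × 0.03 = 0.00170544
  FleetOne: 0.0952 × 0.1025 × 0.08 = 0.00078064
Normalizing constant = 0.031781432.
P(NorthLine | evidence) = 0.021314304 / 0.031781432 ≈ 0.671.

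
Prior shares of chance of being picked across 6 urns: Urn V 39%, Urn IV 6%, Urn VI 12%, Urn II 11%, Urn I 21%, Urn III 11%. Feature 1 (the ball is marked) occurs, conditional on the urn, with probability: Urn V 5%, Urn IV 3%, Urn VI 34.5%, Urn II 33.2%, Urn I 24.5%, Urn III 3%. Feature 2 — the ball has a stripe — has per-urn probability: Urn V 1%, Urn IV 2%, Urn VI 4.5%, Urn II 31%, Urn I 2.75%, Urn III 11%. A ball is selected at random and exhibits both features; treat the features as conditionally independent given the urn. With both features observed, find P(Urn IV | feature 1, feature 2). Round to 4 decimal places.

0.0024

Compute prior × likelihood for every hypothesis:
  Urn V: 0.39 × 0.05 × 0.01 = 0.000195
  Urn IV: 0.06 × 0.03 × 0.02 = 0.000036
  Urn VI: 0.12 × 0.345 × 0.045 = 0.001863
  Urn II: 0.11 × 0.332 × 0.31 = 0.0113212
  Urn I: 0.21 × 0.245 × 0.0275 = 0.001414875
  Urn III: 0.11 × 0.03 × 0.11 = 0.000363
Sum = 0.015193075.
P(Urn IV | evidence) = 0.000036 / 0.015193075 ≈ 0.0024.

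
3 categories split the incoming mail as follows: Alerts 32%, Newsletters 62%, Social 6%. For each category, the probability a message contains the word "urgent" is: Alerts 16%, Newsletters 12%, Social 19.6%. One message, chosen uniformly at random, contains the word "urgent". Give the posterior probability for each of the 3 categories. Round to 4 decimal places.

Alerts 0.3727, Newsletters 0.5416, Social 0.0856

Prior × likelihood for each hypothesis:
  Alerts: 0.32 × 0.16 = 0.0512
  Newsletters: 0.62 × 0.12 = 0.0744
  Social: 0.06 × 0.196 = 0.01176
Total = 0.13736.
P(Alerts | urgent-flag) = 0.0512/0.13736 ≈ 0.3727
P(Newsletters | urgent-flag) = 0.0744/0.13736 ≈ 0.5416
P(Social | urgent-flag) = 0.01176/0.13736 ≈ 0.0856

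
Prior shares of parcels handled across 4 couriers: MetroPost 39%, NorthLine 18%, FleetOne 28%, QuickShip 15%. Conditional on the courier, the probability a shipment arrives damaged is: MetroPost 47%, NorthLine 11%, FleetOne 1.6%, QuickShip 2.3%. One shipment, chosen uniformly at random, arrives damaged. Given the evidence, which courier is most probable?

MetroPost

Compute prior × likelihood for every hypothesis:
  MetroPost: 0.39 × 0.47 = 0.1833
  NorthLine: 0.18 × 0.11 = 0.0198
  FleetOne: 0.28 × 0.016 = 0.00448
  QuickShip: 0.15 × 0.023 = 0.00345
Sum = 0.21103.
Largest term belongs to MetroPost, so MetroPost is most probable.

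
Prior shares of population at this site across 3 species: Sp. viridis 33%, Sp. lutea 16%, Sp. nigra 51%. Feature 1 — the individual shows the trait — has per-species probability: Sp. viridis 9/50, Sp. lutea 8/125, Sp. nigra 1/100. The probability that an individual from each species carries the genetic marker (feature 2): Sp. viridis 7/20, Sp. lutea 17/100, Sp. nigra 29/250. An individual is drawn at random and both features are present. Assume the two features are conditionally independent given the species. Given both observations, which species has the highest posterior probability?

Sp. viridis

By Bayes' rule, posterior ∝ prior × likelihood:
  Sp. viridis: 0.33 × 0.18 × 0.35 = 0.02079
  Sp. lutea: 0.16 × 0.064 × 0.17 = 0.0017408
  Sp. nigra: 0.51 × 0.01 × 0.116 = 0.0005916
Total = 0.0231224.
Largest term belongs to Sp. viridis, so Sp. viridis is most probable.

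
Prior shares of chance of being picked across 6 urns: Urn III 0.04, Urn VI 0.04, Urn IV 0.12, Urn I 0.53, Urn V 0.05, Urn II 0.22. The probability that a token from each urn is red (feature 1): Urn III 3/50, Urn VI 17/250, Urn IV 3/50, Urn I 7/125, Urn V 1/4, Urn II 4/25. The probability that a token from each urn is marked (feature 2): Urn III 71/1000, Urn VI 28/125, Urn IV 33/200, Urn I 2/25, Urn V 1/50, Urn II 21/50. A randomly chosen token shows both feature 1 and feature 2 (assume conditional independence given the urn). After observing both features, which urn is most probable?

Compute prior × likelihood for every hypothesis:
  Urn III: 0.04 × 0.06 × 0.071 = 0.0001704
  Urn VI: 0.04 × 0.068 × 0.224 = 0.00060928
  Urn IV: 0.12 × 0.06 × 0.165 = 0.001188
  Urn I: 0.53 × 0.056 × 0.08 = 0.0023744
  Urn V: 0.05 × 0.25 × 0.02 = 0.00025
  Urn II: 0.22 × 0.16 × 0.42 = 0.014784
Total = 0.01937608.
Largest term belongs to Urn II, so Urn II is most probable.

Urn II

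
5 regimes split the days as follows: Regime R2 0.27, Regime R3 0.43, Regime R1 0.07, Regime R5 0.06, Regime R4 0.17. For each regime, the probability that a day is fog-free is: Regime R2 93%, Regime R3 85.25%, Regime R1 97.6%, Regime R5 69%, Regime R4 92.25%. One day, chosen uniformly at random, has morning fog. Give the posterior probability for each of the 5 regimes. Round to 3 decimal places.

Regime R2 0.163, Regime R3 0.548, Regime R1 0.015, Regime R5 0.161, Regime R4 0.114

Taking complements, P(fog | each) = Regime R2 0.07, Regime R3 0.1475, Regime R1 0.024, Regime R5 0.31, Regime R4 0.0775.
Prior × likelihood for each hypothesis:
  Regime R2: 0.27 × 0.07 = 0.0189
  Regime R3: 0.43 × 0.1475 = 0.063425
  Regime R1: 0.07 × 0.024 = 0.00168
  Regime R5: 0.06 × 0.31 = 0.0186
  Regime R4: 0.17 × 0.0775 = 0.013175
Total = 0.11578.
P(Regime R2 | fog) = 0.0189/0.11578 ≈ 0.163
P(Regime R3 | fog) = 0.063425/0.11578 ≈ 0.548
P(Regime R1 | fog) = 0.00168/0.11578 ≈ 0.015
P(Regime R5 | fog) = 0.0186/0.11578 ≈ 0.161
P(Regime R4 | fog) = 0.013175/0.11578 ≈ 0.114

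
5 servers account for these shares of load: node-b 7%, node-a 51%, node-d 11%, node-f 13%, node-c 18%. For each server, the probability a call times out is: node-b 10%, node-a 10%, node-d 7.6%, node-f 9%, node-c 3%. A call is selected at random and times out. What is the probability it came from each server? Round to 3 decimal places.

node-b 0.084, node-a 0.611, node-d 0.100, node-f 0.140, node-c 0.065

Unnormalized posteriors (prior × likelihood):
  node-b: 0.07 × 0.1 = 0.007
  node-a: 0.51 × 0.1 = 0.051
  node-d: 0.11 × 0.076 = 0.00836
  node-f: 0.13 × 0.09 = 0.0117
  node-c: 0.18 × 0.03 = 0.0054
Total = 0.08346.
P(node-b | timeout) = 0.007/0.08346 ≈ 0.084
P(node-a | timeout) = 0.051/0.08346 ≈ 0.611
P(node-d | timeout) = 0.00836/0.08346 ≈ 0.100
P(node-f | timeout) = 0.0117/0.08346 ≈ 0.140
P(node-c | timeout) = 0.0054/0.08346 ≈ 0.065
(Check: 0.084+0.611+0.100+0.140+0.065 = 1.000.)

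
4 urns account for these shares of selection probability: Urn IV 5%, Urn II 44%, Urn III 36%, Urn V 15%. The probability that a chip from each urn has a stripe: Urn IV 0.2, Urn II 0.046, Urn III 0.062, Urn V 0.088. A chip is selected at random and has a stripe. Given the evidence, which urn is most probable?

Urn III

Unnormalized posteriors (prior × likelihood):
  Urn IV: 0.05 × 0.2 = 0.01
  Urn II: 0.44 × 0.046 = 0.02024
  Urn III: 0.36 × 0.062 = 0.02232
  Urn V: 0.15 × 0.088 = 0.0132
Sum = 0.06576.
Largest term belongs to Urn III, so Urn III is most probable.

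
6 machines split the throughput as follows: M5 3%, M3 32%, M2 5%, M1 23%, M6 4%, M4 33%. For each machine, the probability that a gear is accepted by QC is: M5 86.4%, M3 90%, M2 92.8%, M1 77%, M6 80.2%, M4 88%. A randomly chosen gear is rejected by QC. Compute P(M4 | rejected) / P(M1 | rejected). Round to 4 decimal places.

0.7486

Taking complements, P(rejected | each) = M5 0.136, M3 0.1, M2 0.072, M1 0.23, M6 0.198, M4 0.12.
Unnormalized posteriors (prior × likelihood):
  M5: 0.03 × 0.136 = 0.00408
  M3: 0.32 × 0.1 = 0.032
  M2: 0.05 × 0.072 = 0.0036
  M1: 0.23 × 0.23 = 0.0529
  M6: 0.04 × 0.198 = 0.00792
  M4: 0.33 × 0.12 = 0.0396
Total = 0.1401.
The ratio is 0.0396 / 0.0529 (the normalizer cancels) = 0.7486.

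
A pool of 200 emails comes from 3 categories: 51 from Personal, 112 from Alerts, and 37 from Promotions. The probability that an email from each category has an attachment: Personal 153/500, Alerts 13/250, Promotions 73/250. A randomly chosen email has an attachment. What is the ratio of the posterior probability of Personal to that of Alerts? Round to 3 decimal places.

Compute prior × likelihood for every hypothesis:
  Personal: 0.255 × 0.306 = 0.07803
  Alerts: 0.56 × 0.052 = 0.02912
  Promotions: 0.185 × 0.292 = 0.05402
Total = 0.16117.
The ratio is 0.07803 / 0.02912 (the normalizer cancels) = 2.680.

2.680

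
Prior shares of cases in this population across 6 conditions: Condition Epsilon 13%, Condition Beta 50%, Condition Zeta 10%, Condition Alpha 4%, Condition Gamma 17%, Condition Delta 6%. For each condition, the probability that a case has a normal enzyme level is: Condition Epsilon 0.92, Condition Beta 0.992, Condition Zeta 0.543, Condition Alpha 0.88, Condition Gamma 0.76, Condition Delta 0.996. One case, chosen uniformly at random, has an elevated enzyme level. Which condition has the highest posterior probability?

Taking complements, P(elevated | each) = Condition Epsilon 0.08, Condition Beta 0.008, Condition Zeta 0.457, Condition Alpha 0.12, Condition Gamma 0.24, Condition Delta 0.004.
Prior × likelihood for each hypothesis:
  Condition Epsilon: 0.13 × 0.08 = 0.0104
  Condition Beta: 0.5 × 0.008 = 0.004
  Condition Zeta: 0.1 × 0.457 = 0.0457
  Condition Alpha: 0.04 × 0.12 = 0.0048
  Condition Gamma: 0.17 × 0.24 = 0.0408
  Condition Delta: 0.06 × 0.004 = 0.00024
Normalizing constant = 0.10594.
Largest term belongs to Condition Zeta, so Condition Zeta is most probable.

Condition Zeta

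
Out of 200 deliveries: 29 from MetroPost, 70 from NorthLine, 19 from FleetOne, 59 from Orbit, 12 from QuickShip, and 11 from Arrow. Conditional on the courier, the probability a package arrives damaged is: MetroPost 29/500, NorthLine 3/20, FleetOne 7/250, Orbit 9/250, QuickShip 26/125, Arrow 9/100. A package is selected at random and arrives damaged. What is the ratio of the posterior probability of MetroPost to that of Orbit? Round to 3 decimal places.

By Bayes' rule, posterior ∝ prior × likelihood:
  MetroPost: 0.145 × 0.058 = 0.00841
  NorthLine: 0.35 × 0.15 = 0.0525
  FleetOne: 0.095 × 0.028 = 0.00266
  Orbit: 0.295 × 0.036 = 0.01062
  QuickShip: 0.06 × 0.208 = 0.01248
  Arrow: 0.055 × 0.09 = 0.00495
Sum = 0.09162.
The ratio is 0.00841 / 0.01062 (the normalizer cancels) = 0.792.

0.792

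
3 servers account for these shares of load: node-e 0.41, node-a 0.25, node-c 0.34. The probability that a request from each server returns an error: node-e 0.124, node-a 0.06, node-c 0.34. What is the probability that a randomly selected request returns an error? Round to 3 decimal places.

Unnormalized posteriors (prior × likelihood):
  node-e: 0.41 × 0.124 = 0.05084
  node-a: 0.25 × 0.06 = 0.015
  node-c: 0.34 × 0.34 = 0.1156
P(error) = 0.05084 + 0.015 + 0.1156 = 0.18144 → 0.181.

0.181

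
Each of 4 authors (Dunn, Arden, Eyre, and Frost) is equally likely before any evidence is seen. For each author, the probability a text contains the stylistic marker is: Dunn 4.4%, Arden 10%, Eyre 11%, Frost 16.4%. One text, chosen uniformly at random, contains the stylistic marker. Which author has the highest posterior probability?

Frost

With a uniform prior (1/4 each), posterior ∝ likelihood:
  Dunn: 0.044
  Arden: 0.1
  Eyre: 0.11
  Frost: 0.164
Normalizing constant = 0.418.
Largest term belongs to Frost, so Frost is most probable.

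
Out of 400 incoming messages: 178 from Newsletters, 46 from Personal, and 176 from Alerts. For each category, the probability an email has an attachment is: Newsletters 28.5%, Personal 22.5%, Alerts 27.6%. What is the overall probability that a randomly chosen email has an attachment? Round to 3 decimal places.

0.274

Unnormalized posteriors (prior × likelihood):
  Newsletters: 0.445 × 0.285 = 0.126825
  Personal: 0.115 × 0.225 = 0.025875
  Alerts: 0.44 × 0.276 = 0.12144
P(attachment) = 0.126825 + 0.025875 + 0.12144 = 0.27414 → 0.274.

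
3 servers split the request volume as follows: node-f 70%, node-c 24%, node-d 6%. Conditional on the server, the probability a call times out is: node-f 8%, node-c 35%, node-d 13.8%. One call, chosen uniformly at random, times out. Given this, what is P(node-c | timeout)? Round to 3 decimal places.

By Bayes' rule, posterior ∝ prior × likelihood:
  node-f: 0.7 × 0.08 = 0.056
  node-c: 0.24 × 0.35 = 0.084
  node-d: 0.06 × 0.138 = 0.00828
Normalizing constant = 0.14828.
P(node-c | evidence) = 0.084 / 0.14828 ≈ 0.566.

0.566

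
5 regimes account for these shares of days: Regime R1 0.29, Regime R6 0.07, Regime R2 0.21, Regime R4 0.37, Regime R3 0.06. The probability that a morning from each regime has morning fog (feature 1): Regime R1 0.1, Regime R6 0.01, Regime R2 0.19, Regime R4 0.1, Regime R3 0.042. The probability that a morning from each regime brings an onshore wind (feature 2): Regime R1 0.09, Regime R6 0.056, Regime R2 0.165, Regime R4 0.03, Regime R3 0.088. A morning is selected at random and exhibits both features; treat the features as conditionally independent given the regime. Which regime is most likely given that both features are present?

Compute prior × likelihood for every hypothesis:
  Regime R1: 0.29 × 0.1 × 0.09 = 0.00261
  Regime R6: 0.07 × 0.01 × 0.056 = 0.0000392
  Regime R2: 0.21 × 0.19 × 0.165 = 0.0065835
  Regime R4: 0.37 × 0.1 × 0.03 = 0.00111
  Regime R3: 0.06 × 0.042 × 0.088 = 0.00022176
Normalizing constant = 0.01056446.
Largest term belongs to Regime R2, so Regime R2 is most probable.

Regime R2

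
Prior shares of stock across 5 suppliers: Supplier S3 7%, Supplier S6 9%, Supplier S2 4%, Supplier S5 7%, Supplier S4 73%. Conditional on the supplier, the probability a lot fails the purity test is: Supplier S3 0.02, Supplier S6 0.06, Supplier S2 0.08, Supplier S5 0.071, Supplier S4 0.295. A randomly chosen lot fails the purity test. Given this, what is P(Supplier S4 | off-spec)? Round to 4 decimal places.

0.9350

Unnormalized posteriors (prior × likelihood):
  Supplier S3: 0.07 × 0.02 = 0.0014
  Supplier S6: 0.09 × 0.06 = 0.0054
  Supplier S2: 0.04 × 0.08 = 0.0032
  Supplier S5: 0.07 × 0.071 = 0.00497
  Supplier S4: 0.73 × 0.295 = 0.21535
Normalizing constant = 0.23032.
P(Supplier S4 | evidence) = 0.21535 / 0.23032 ≈ 0.9350.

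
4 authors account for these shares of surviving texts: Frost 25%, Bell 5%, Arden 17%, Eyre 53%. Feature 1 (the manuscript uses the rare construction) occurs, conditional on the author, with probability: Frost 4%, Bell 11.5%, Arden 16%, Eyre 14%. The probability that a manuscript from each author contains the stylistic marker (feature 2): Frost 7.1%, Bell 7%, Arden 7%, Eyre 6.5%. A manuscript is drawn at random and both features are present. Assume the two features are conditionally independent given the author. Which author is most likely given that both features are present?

Prior × likelihood for each hypothesis:
  Frost: 0.25 × 0.04 × 0.071 = 0.00071
  Bell: 0.05 × 0.115 × 0.07 = 0.0004025
  Arden: 0.17 × 0.16 × 0.07 = 0.001904
  Eyre: 0.53 × 0.14 × 0.065 = 0.004823
Sum = 0.0078395.
Largest term belongs to Eyre, so Eyre is most probable.

Eyre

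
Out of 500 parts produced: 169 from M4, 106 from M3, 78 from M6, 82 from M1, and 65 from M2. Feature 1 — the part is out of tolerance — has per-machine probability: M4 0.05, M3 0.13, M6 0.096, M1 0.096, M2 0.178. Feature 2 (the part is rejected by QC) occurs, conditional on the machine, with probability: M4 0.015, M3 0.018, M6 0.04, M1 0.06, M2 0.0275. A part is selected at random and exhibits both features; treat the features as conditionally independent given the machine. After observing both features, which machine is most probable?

M1

Prior × likelihood for each hypothesis:
  M4: 0.338 × 0.05 × 0.015 = 0.0002535
  M3: 0.212 × 0.13 × 0.018 = 0.00049608
  M6: 0.156 × 0.096 × 0.04 = 0.00059904
  M1: 0.164 × 0.096 × 0.06 = 0.00094464
  M2: 0.13 × 0.178 × 0.0275 = 0.00063635
Normalizing constant = 0.00292961.
Largest term belongs to M1, so M1 is most probable.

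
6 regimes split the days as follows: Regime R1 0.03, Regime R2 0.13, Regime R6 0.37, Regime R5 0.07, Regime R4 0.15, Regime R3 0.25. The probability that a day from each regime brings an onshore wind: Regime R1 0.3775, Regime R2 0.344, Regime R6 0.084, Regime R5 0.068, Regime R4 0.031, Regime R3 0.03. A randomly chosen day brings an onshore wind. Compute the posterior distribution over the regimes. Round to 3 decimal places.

Regime R1 0.109, Regime R2 0.430, Regime R6 0.299, Regime R5 0.046, Regime R4 0.045, Regime R3 0.072

Prior × likelihood for each hypothesis:
  Regime R1: 0.03 × 0.3775 = 0.011325
  Regime R2: 0.13 × 0.344 = 0.04472
  Regime R6: 0.37 × 0.084 = 0.03108
  Regime R5: 0.07 × 0.068 = 0.00476
  Regime R4: 0.15 × 0.031 = 0.00465
  Regime R3: 0.25 × 0.03 = 0.0075
Sum = 0.104035.
P(Regime R1 | onshore) = 0.011325/0.104035 ≈ 0.109
P(Regime R2 | onshore) = 0.04472/0.104035 ≈ 0.430
P(Regime R6 | onshore) = 0.03108/0.104035 ≈ 0.299
P(Regime R5 | onshore) = 0.00476/0.104035 ≈ 0.046
P(Regime R4 | onshore) = 0.00465/0.104035 ≈ 0.045
P(Regime R3 | onshore) = 0.0075/0.104035 ≈ 0.072
(Check: 0.109+0.430+0.299+0.046+0.045+0.072 = 1.001.)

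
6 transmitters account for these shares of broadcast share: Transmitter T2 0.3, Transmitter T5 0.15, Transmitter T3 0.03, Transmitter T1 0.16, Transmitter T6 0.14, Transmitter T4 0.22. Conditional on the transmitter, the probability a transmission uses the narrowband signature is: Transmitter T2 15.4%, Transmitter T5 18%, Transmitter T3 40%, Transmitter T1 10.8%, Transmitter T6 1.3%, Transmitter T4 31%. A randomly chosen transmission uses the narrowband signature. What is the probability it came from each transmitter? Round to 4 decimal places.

Compute prior × likelihood for every hypothesis:
  Transmitter T2: 0.3 × 0.154 = 0.0462
  Transmitter T5: 0.15 × 0.18 = 0.027
  Transmitter T3: 0.03 × 0.4 = 0.012
  Transmitter T1: 0.16 × 0.108 = 0.01728
  Transmitter T6: 0.14 × 0.013 = 0.00182
  Transmitter T4: 0.22 × 0.31 = 0.0682
Sum = 0.1725.
P(Transmitter T2 | narrowband) = 0.0462/0.1725 ≈ 0.2678
P(Transmitter T5 | narrowband) = 0.027/0.1725 ≈ 0.1565
P(Transmitter T3 | narrowband) = 0.012/0.1725 ≈ 0.0696
P(Transmitter T1 | narrowband) = 0.01728/0.1725 ≈ 0.1002
P(Transmitter T6 | narrowband) = 0.00182/0.1725 ≈ 0.0106
P(Transmitter T4 | narrowband) = 0.0682/0.1725 ≈ 0.3954

Transmitter T2 0.2678, Transmitter T5 0.1565, Transmitter T3 0.0696, Transmitter T1 0.1002, Transmitter T6 0.0106, Transmitter T4 0.3954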